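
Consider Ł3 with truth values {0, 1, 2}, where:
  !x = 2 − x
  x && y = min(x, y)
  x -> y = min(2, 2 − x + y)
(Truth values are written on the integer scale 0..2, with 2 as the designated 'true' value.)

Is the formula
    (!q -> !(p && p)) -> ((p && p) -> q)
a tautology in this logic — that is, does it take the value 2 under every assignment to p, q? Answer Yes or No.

p = 0, q = 0 ↦ 2
p = 0, q = 1 ↦ 2
p = 0, q = 2 ↦ 2
p = 1, q = 0 ↦ 2
p = 1, q = 1 ↦ 2
p = 1, q = 2 ↦ 2
p = 2, q = 0 ↦ 2
p = 2, q = 1 ↦ 2
p = 2, q = 2 ↦ 2
Every assignment gives a value ≥ 2.

Yes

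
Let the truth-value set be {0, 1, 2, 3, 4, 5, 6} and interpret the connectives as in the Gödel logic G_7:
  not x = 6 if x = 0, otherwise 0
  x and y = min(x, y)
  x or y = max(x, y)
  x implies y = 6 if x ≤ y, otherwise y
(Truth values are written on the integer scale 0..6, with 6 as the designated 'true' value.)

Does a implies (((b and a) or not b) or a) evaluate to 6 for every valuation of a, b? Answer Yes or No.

Yes

At a = 2, b = 0, for instance:
b and a = 0 and 2 = 0
not b = not 0 = 6
(b and a) or not b = 0 or 6 = 6
((b and a) or not b) or a = 6 or 2 = 6
a implies (((b and a) or not b) or a) = 2 implies 6 = 6
and checking the remaining 48 assignments likewise gives ≥ 6 in every case.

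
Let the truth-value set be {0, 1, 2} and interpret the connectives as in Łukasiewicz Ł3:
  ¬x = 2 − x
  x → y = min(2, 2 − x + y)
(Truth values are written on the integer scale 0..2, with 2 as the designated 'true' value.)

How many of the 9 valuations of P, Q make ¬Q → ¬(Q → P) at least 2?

4

P = 0, Q = 0 ↦ 0  <
P = 0, Q = 1 ↦ 2  ≥
P = 0, Q = 2 ↦ 2  ≥
P = 1, Q = 0 ↦ 0  <
P = 1, Q = 1 ↦ 1  <
P = 1, Q = 2 ↦ 2  ≥
P = 2, Q = 0 ↦ 0  <
P = 2, Q = 1 ↦ 1  <
P = 2, Q = 2 ↦ 2  ≥
So 4 of the 9 assignments meet the threshold.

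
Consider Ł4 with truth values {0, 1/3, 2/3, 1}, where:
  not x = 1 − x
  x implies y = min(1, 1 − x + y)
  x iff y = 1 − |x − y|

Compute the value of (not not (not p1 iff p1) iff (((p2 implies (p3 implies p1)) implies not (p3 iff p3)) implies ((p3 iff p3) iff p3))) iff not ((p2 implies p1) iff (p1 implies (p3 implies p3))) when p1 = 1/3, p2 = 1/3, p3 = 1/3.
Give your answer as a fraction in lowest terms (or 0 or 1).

not p1 = not 1/3 = 2/3
not p1 iff p1 = 2/3 iff 1/3 = 2/3
not (not p1 iff p1) = not 2/3 = 1/3
not not (not p1 iff p1) = not 1/3 = 2/3
p3 implies p1 = 1/3 implies 1/3 = 1
p2 implies (p3 implies p1) = 1/3 implies 1 = 1
p3 iff p3 = 1/3 iff 1/3 = 1
not (p3 iff p3) = not 1 = 0
(p2 implies (p3 implies p1)) implies not (p3 iff p3) = 1 implies 0 = 0
p3 iff p3 = 1/3 iff 1/3 = 1
(p3 iff p3) iff p3 = 1 iff 1/3 = 1/3
((p2 implies (p3 implies p1)) implies not (p3 iff p3)) implies ((p3 iff p3) iff p3) = 0 implies 1/3 = 1
not not (not p1 iff p1) iff (((p2 implies (p3 implies p1)) implies not (p3 iff p3)) implies ((p3 iff p3) iff p3)) = 2/3 iff 1 = 2/3
p2 implies p1 = 1/3 implies 1/3 = 1
p3 implies p3 = 1/3 implies 1/3 = 1
p1 implies (p3 implies p3) = 1/3 implies 1 = 1
(p2 implies p1) iff (p1 implies (p3 implies p3)) = 1 iff 1 = 1
not ((p2 implies p1) iff (p1 implies (p3 implies p3))) = not 1 = 0
(not not (not p1 iff p1) iff (((p2 implies (p3 implies p1)) implies not (p3 iff p3)) implies ((p3 iff p3) iff p3))) iff not ((p2 implies p1) iff (p1 implies (p3 implies p3))) = 2/3 iff 0 = 1/3

1/3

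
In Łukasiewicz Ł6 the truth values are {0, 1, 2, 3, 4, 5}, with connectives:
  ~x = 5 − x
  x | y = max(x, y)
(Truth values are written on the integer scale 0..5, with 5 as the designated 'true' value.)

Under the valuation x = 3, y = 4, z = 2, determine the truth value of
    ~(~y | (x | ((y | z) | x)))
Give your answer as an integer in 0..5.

1

~y = ~4 = 1
y | z = 4 | 2 = 4
(y | z) | x = 4 | 3 = 4
x | ((y | z) | x) = 3 | 4 = 4
~y | (x | ((y | z) | x)) = 1 | 4 = 4
~(~y | (x | ((y | z) | x))) = ~4 = 1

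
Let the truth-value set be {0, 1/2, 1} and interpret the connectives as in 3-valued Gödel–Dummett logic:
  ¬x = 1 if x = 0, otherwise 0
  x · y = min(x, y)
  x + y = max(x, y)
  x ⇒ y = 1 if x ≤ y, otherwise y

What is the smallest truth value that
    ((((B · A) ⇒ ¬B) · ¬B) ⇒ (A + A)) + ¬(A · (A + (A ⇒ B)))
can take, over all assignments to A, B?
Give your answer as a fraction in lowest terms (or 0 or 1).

1/2

Take A = 1/2, B = 0:
B · A = 0 · 1/2 = 0
¬B = ¬0 = 1
(B · A) ⇒ ¬B = 0 ⇒ 1 = 1
¬B = ¬0 = 1
((B · A) ⇒ ¬B) · ¬B = 1 · 1 = 1
A + A = 1/2 + 1/2 = 1/2
(((B · A) ⇒ ¬B) · ¬B) ⇒ (A + A) = 1 ⇒ 1/2 = 1/2
A ⇒ B = 1/2 ⇒ 0 = 0
A + (A ⇒ B) = 1/2 + 0 = 1/2
A · (A + (A ⇒ B)) = 1/2 · 1/2 = 1/2
¬(A · (A + (A ⇒ B))) = ¬1/2 = 0
((((B · A) ⇒ ¬B) · ¬B) ⇒ (A + A)) + ¬(A · (A + (A ⇒ B))) = 1/2 + 0 = 1/2
No assignment yields a value below 1/2, so this is the minimum.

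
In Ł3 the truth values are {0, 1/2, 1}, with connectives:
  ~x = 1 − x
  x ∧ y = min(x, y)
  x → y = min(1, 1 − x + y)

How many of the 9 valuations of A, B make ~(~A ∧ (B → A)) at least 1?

4

A = 0, B = 0 ↦ 0  <
A = 0, B = 1/2 ↦ 1/2  <
A = 0, B = 1 ↦ 1  ≥
A = 1/2, B = 0 ↦ 1/2  <
A = 1/2, B = 1/2 ↦ 1/2  <
A = 1/2, B = 1 ↦ 1/2  <
A = 1, B = 0 ↦ 1  ≥
A = 1, B = 1/2 ↦ 1  ≥
A = 1, B = 1 ↦ 1  ≥
So 4 of the 9 assignments meet the threshold.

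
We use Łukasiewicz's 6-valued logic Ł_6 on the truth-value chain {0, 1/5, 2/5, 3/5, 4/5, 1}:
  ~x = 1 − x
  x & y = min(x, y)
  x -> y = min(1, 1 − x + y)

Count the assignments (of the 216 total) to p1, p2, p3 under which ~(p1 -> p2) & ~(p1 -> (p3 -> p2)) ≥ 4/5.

value 1: 1 assignment (counts)
value 4/5: 3 assignments (counts)
value 3/5: 6 assignments
value 2/5: 10 assignments
value 1/5: 15 assignments
value 0: 181 assignments
So 4 of the 216 assignments meet the threshold.

4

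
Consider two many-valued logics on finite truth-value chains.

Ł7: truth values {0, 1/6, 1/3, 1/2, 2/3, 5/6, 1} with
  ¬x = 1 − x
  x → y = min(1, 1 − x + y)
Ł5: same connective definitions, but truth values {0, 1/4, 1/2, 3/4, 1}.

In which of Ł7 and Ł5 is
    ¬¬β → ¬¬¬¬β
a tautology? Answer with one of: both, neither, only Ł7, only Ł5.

In Ł7: every assignment gives 1 — tautology.
In Ł5: every assignment gives 1 — tautology.

both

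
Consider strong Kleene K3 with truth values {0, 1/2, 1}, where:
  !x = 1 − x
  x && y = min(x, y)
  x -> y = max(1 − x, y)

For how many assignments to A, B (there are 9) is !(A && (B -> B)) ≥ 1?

3

A = 0, B = 0 ↦ 1  ≥
A = 0, B = 1/2 ↦ 1  ≥
A = 0, B = 1 ↦ 1  ≥
A = 1/2, B = 0 ↦ 1/2  <
A = 1/2, B = 1/2 ↦ 1/2  <
A = 1/2, B = 1 ↦ 1/2  <
A = 1, B = 0 ↦ 0  <
A = 1, B = 1/2 ↦ 1/2  <
A = 1, B = 1 ↦ 0  <
So 3 of the 9 assignments meet the threshold.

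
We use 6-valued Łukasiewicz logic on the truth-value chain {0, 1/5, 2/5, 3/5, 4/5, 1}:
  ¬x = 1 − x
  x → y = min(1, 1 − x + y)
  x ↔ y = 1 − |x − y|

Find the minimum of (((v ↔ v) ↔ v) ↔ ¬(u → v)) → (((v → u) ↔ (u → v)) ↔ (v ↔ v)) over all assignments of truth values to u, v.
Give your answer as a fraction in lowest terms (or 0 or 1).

Take u = 4/5, v = 2/5:
v ↔ v = 2/5 ↔ 2/5 = 1
(v ↔ v) ↔ v = 1 ↔ 2/5 = 2/5
u → v = 4/5 → 2/5 = 3/5
¬(u → v) = ¬3/5 = 2/5
((v ↔ v) ↔ v) ↔ ¬(u → v) = 2/5 ↔ 2/5 = 1
v → u = 2/5 → 4/5 = 1
u → v = 4/5 → 2/5 = 3/5
(v → u) ↔ (u → v) = 1 ↔ 3/5 = 3/5
v ↔ v = 2/5 ↔ 2/5 = 1
((v → u) ↔ (u → v)) ↔ (v ↔ v) = 3/5 ↔ 1 = 3/5
(((v ↔ v) ↔ v) ↔ ¬(u → v)) → (((v → u) ↔ (u → v)) ↔ (v ↔ v)) = 1 → 3/5 = 3/5
No assignment yields a value below 3/5, so this is the minimum.

3/5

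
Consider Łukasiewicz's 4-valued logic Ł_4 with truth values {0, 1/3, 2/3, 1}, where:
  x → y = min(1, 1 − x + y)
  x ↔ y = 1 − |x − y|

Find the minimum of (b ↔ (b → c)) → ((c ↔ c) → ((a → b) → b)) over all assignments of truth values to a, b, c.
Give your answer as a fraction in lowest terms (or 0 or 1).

Take a = 0, b = 1/3, c = 0:
b → c = 1/3 → 0 = 2/3
b ↔ (b → c) = 1/3 ↔ 2/3 = 2/3
c ↔ c = 0 ↔ 0 = 1
a → b = 0 → 1/3 = 1
(a → b) → b = 1 → 1/3 = 1/3
(c ↔ c) → ((a → b) → b) = 1 → 1/3 = 1/3
(b ↔ (b → c)) → ((c ↔ c) → ((a → b) → b)) = 2/3 → 1/3 = 2/3
No assignment yields a value below 2/3, so this is the minimum.

2/3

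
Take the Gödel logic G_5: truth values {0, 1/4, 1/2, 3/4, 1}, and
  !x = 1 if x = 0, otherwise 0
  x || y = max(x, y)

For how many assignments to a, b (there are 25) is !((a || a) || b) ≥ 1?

value 1: 1 assignment (counts)
value 0: 24 assignments
So 1 of the 25 assignments meets the threshold.

1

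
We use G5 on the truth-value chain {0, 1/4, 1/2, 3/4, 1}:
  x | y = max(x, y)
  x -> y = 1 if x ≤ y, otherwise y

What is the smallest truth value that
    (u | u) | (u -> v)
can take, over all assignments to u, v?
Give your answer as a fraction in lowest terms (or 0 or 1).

1/4

Take u = 1/4, v = 0:
u | u = 1/4 | 1/4 = 1/4
u -> v = 1/4 -> 0 = 0
(u | u) | (u -> v) = 1/4 | 0 = 1/4
No assignment yields a value below 1/4, so this is the minimum.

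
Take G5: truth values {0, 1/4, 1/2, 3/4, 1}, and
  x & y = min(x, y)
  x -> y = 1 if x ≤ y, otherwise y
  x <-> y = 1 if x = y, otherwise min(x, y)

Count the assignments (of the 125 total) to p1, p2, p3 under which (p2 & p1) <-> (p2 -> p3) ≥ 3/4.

17

value 1: 11 assignments (counts)
value 3/4: 6 assignments (counts)
value 1/2: 17 assignments
value 1/4: 34 assignments
value 0: 57 assignments
So 17 of the 125 assignments meet the threshold.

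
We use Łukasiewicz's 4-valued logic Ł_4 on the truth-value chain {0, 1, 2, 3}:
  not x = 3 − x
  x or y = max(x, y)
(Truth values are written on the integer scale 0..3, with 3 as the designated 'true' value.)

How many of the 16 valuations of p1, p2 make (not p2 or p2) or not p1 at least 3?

p1 = 0, p2 = 0 ↦ 3  ≥
p1 = 0, p2 = 1 ↦ 3  ≥
p1 = 0, p2 = 2 ↦ 3  ≥
p1 = 0, p2 = 3 ↦ 3  ≥
p1 = 1, p2 = 0 ↦ 3  ≥
p1 = 1, p2 = 1 ↦ 2  <
p1 = 1, p2 = 2 ↦ 2  <
p1 = 1, p2 = 3 ↦ 3  ≥
p1 = 2, p2 = 0 ↦ 3  ≥
p1 = 2, p2 = 1 ↦ 2  <
p1 = 2, p2 = 2 ↦ 2  <
p1 = 2, p2 = 3 ↦ 3  ≥
p1 = 3, p2 = 0 ↦ 3  ≥
p1 = 3, p2 = 1 ↦ 2  <
p1 = 3, p2 = 2 ↦ 2  <
p1 = 3, p2 = 3 ↦ 3  ≥
So 10 of the 16 assignments meet the threshold.

10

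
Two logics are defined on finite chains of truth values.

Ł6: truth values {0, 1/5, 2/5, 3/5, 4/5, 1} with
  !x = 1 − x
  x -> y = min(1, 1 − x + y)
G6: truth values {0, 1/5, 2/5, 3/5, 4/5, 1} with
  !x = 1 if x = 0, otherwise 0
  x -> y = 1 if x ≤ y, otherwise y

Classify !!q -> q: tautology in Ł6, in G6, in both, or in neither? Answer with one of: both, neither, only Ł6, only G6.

In Ł6: every assignment gives 1 — tautology.
In G6: at q = 1/5 the value is 1/5 — not a tautology.

only Ł6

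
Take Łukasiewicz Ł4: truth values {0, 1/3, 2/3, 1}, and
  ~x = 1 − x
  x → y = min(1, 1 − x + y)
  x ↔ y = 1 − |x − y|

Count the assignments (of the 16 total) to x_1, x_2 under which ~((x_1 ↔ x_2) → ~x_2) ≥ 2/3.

3

x_1 = 0, x_2 = 0 ↦ 0  <
x_1 = 0, x_2 = 1/3 ↦ 0  <
x_1 = 0, x_2 = 2/3 ↦ 0  <
x_1 = 0, x_2 = 1 ↦ 0  <
x_1 = 1/3, x_2 = 0 ↦ 0  <
x_1 = 1/3, x_2 = 1/3 ↦ 1/3  <
x_1 = 1/3, x_2 = 2/3 ↦ 1/3  <
x_1 = 1/3, x_2 = 1 ↦ 1/3  <
x_1 = 2/3, x_2 = 0 ↦ 0  <
x_1 = 2/3, x_2 = 1/3 ↦ 0  <
x_1 = 2/3, x_2 = 2/3 ↦ 2/3  ≥
x_1 = 2/3, x_2 = 1 ↦ 2/3  ≥
x_1 = 1, x_2 = 0 ↦ 0  <
x_1 = 1, x_2 = 1/3 ↦ 0  <
x_1 = 1, x_2 = 2/3 ↦ 1/3  <
x_1 = 1, x_2 = 1 ↦ 1  ≥
So 3 of the 16 assignments meet the threshold.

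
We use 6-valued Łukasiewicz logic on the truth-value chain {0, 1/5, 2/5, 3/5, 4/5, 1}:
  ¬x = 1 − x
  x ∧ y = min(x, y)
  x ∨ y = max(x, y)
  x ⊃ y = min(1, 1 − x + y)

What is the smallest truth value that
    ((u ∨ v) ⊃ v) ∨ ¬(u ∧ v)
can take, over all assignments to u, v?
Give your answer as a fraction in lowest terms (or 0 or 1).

3/5

Take u = 4/5, v = 2/5:
u ∨ v = 4/5 ∨ 2/5 = 4/5
(u ∨ v) ⊃ v = 4/5 ⊃ 2/5 = 3/5
u ∧ v = 4/5 ∧ 2/5 = 2/5
¬(u ∧ v) = ¬2/5 = 3/5
((u ∨ v) ⊃ v) ∨ ¬(u ∧ v) = 3/5 ∨ 3/5 = 3/5
No assignment yields a value below 3/5, so this is the minimum.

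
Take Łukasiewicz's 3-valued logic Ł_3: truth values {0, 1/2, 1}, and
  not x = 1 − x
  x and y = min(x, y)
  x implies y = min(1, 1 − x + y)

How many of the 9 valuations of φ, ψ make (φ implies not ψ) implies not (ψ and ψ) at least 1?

5

φ = 0, ψ = 0 ↦ 1  ≥
φ = 0, ψ = 1/2 ↦ 1/2  <
φ = 0, ψ = 1 ↦ 0  <
φ = 1/2, ψ = 0 ↦ 1  ≥
φ = 1/2, ψ = 1/2 ↦ 1/2  <
φ = 1/2, ψ = 1 ↦ 1/2  <
φ = 1, ψ = 0 ↦ 1  ≥
φ = 1, ψ = 1/2 ↦ 1  ≥
φ = 1, ψ = 1 ↦ 1  ≥
So 5 of the 9 assignments meet the threshold.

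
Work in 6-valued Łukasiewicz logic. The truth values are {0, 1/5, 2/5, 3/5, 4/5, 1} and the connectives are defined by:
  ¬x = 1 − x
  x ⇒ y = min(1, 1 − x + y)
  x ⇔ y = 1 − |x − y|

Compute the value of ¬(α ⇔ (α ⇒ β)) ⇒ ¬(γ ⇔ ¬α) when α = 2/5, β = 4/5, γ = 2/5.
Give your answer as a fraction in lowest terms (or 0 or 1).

α ⇒ β = 2/5 ⇒ 4/5 = 1
α ⇔ (α ⇒ β) = 2/5 ⇔ 1 = 2/5
¬(α ⇔ (α ⇒ β)) = ¬2/5 = 3/5
¬α = ¬2/5 = 3/5
γ ⇔ ¬α = 2/5 ⇔ 3/5 = 4/5
¬(γ ⇔ ¬α) = ¬4/5 = 1/5
¬(α ⇔ (α ⇒ β)) ⇒ ¬(γ ⇔ ¬α) = 3/5 ⇒ 1/5 = 3/5

3/5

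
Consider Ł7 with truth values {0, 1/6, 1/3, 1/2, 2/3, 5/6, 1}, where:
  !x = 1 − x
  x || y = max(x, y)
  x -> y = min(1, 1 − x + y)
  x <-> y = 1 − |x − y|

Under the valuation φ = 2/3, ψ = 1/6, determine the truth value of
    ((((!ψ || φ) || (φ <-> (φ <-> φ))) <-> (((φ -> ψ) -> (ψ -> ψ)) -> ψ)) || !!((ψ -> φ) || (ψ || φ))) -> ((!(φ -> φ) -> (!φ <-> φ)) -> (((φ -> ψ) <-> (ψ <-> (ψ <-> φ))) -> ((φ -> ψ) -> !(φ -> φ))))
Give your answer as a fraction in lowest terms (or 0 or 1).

!ψ = !1/6 = 5/6
!ψ || φ = 5/6 || 2/3 = 5/6
φ <-> φ = 2/3 <-> 2/3 = 1
φ <-> (φ <-> φ) = 2/3 <-> 1 = 2/3
(!ψ || φ) || (φ <-> (φ <-> φ)) = 5/6 || 2/3 = 5/6
φ -> ψ = 2/3 -> 1/6 = 1/2
ψ -> ψ = 1/6 -> 1/6 = 1
(φ -> ψ) -> (ψ -> ψ) = 1/2 -> 1 = 1
((φ -> ψ) -> (ψ -> ψ)) -> ψ = 1 -> 1/6 = 1/6
((!ψ || φ) || (φ <-> (φ <-> φ))) <-> (((φ -> ψ) -> (ψ -> ψ)) -> ψ) = 5/6 <-> 1/6 = 1/3
ψ -> φ = 1/6 -> 2/3 = 1
ψ || φ = 1/6 || 2/3 = 2/3
(ψ -> φ) || (ψ || φ) = 1 || 2/3 = 1
!((ψ -> φ) || (ψ || φ)) = !1 = 0
!!((ψ -> φ) || (ψ || φ)) = !0 = 1
(((!ψ || φ) || (φ <-> (φ <-> φ))) <-> (((φ -> ψ) -> (ψ -> ψ)) -> ψ)) || !!((ψ -> φ) || (ψ || φ)) = 1/3 || 1 = 1
φ -> φ = 2/3 -> 2/3 = 1
!(φ -> φ) = !1 = 0
!φ = !2/3 = 1/3
!φ <-> φ = 1/3 <-> 2/3 = 2/3
!(φ -> φ) -> (!φ <-> φ) = 0 -> 2/3 = 1
φ -> ψ = 2/3 -> 1/6 = 1/2
ψ <-> φ = 1/6 <-> 2/3 = 1/2
ψ <-> (ψ <-> φ) = 1/6 <-> 1/2 = 2/3
(φ -> ψ) <-> (ψ <-> (ψ <-> φ)) = 1/2 <-> 2/3 = 5/6
φ -> ψ = 2/3 -> 1/6 = 1/2
φ -> φ = 2/3 -> 2/3 = 1
!(φ -> φ) = !1 = 0
(φ -> ψ) -> !(φ -> φ) = 1/2 -> 0 = 1/2
((φ -> ψ) <-> (ψ <-> (ψ <-> φ))) -> ((φ -> ψ) -> !(φ -> φ)) = 5/6 -> 1/2 = 2/3
(!(φ -> φ) -> (!φ <-> φ)) -> (((φ -> ψ) <-> (ψ <-> (ψ <-> φ))) -> ((φ -> ψ) -> !(φ -> φ))) = 1 -> 2/3 = 2/3
((((!ψ || φ) || (φ <-> (φ <-> φ))) <-> (((φ -> ψ) -> (ψ -> ψ)) -> ψ)) || !!((ψ -> φ) || (ψ || φ))) -> ((!(φ -> φ) -> (!φ <-> φ)) -> (((φ -> ψ) <-> (ψ <-> (ψ <-> φ))) -> ((φ -> ψ) -> !(φ -> φ)))) = 1 -> 2/3 = 2/3

2/3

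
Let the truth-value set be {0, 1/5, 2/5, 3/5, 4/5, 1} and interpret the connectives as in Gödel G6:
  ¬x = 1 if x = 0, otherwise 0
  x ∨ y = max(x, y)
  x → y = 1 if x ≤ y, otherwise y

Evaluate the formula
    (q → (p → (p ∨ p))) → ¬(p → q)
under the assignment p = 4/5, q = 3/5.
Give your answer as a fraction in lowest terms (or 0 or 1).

p ∨ p = 4/5 ∨ 4/5 = 4/5
p → (p ∨ p) = 4/5 → 4/5 = 1
q → (p → (p ∨ p)) = 3/5 → 1 = 1
p → q = 4/5 → 3/5 = 3/5
¬(p → q) = ¬3/5 = 0
(q → (p → (p ∨ p))) → ¬(p → q) = 1 → 0 = 0

0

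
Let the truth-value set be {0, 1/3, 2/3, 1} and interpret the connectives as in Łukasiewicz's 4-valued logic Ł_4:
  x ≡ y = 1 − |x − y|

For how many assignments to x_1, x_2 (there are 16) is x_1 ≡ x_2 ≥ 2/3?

x_1 = 0, x_2 = 0 ↦ 1  ≥
x_1 = 0, x_2 = 1/3 ↦ 2/3  ≥
x_1 = 0, x_2 = 2/3 ↦ 1/3  <
x_1 = 0, x_2 = 1 ↦ 0  <
x_1 = 1/3, x_2 = 0 ↦ 2/3  ≥
x_1 = 1/3, x_2 = 1/3 ↦ 1  ≥
x_1 = 1/3, x_2 = 2/3 ↦ 2/3  ≥
x_1 = 1/3, x_2 = 1 ↦ 1/3  <
x_1 = 2/3, x_2 = 0 ↦ 1/3  <
x_1 = 2/3, x_2 = 1/3 ↦ 2/3  ≥
x_1 = 2/3, x_2 = 2/3 ↦ 1  ≥
x_1 = 2/3, x_2 = 1 ↦ 2/3  ≥
x_1 = 1, x_2 = 0 ↦ 0  <
x_1 = 1, x_2 = 1/3 ↦ 1/3  <
x_1 = 1, x_2 = 2/3 ↦ 2/3  ≥
x_1 = 1, x_2 = 1 ↦ 1  ≥
So 10 of the 16 assignments meet the threshold.

10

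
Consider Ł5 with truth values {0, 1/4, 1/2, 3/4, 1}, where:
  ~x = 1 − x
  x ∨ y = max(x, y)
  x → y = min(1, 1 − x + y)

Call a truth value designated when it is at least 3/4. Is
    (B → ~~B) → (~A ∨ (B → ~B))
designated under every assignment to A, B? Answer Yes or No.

Counterexample: take A = 1/2, B = 3/4.
~B = ~3/4 = 1/4
~~B = ~1/4 = 3/4
B → ~~B = 3/4 → 3/4 = 1
~A = ~1/2 = 1/2
~B = ~3/4 = 1/4
B → ~B = 3/4 → 1/4 = 1/2
~A ∨ (B → ~B) = 1/2 ∨ 1/2 = 1/2
(B → ~~B) → (~A ∨ (B → ~B)) = 1 → 1/2 = 1/2
This gives 1/2, which is below 3/4.

No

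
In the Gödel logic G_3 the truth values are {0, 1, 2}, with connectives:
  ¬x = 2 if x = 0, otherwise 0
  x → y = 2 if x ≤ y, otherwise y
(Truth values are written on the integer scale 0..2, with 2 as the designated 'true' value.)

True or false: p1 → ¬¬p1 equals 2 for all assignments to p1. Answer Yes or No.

Yes

p1 = 0 ↦ 2
p1 = 1 ↦ 2
p1 = 2 ↦ 2
Every assignment gives a value ≥ 2.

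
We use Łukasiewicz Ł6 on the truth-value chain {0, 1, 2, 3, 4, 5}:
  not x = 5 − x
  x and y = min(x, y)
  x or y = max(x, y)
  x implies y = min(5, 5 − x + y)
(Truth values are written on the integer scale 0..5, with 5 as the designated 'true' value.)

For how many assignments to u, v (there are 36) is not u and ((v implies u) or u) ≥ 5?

1

value 5: 1 assignment (counts)
value 4: 4 assignments
value 3: 7 assignments
value 2: 9 assignments
value 1: 8 assignments
value 0: 7 assignments
So 1 of the 36 assignments meets the threshold.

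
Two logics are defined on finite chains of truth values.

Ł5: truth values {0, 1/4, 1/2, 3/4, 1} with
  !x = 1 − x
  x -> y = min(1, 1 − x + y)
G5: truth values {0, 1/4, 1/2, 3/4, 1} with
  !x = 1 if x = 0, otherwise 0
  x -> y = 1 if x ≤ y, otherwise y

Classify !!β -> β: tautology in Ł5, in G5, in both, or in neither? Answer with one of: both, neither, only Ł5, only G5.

In Ł5: every assignment gives 1 — tautology.
In G5: at β = 1/4 the value is 1/4 — not a tautology.

only Ł5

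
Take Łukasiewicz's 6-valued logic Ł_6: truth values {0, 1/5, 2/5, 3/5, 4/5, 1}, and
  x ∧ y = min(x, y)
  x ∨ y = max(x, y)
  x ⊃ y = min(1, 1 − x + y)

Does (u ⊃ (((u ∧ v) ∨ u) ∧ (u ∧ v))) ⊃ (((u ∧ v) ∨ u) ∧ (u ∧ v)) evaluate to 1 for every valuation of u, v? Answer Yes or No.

No

Counterexample: take u = 0, v = 0.
u ∧ v = 0 ∧ 0 = 0
(u ∧ v) ∨ u = 0 ∨ 0 = 0
u ∧ v = 0 ∧ 0 = 0
((u ∧ v) ∨ u) ∧ (u ∧ v) = 0 ∧ 0 = 0
u ⊃ (((u ∧ v) ∨ u) ∧ (u ∧ v)) = 0 ⊃ 0 = 1
(u ⊃ (((u ∧ v) ∨ u) ∧ (u ∧ v))) ⊃ (((u ∧ v) ∨ u) ∧ (u ∧ v)) = 1 ⊃ 0 = 0
This gives 0 ≠ 1.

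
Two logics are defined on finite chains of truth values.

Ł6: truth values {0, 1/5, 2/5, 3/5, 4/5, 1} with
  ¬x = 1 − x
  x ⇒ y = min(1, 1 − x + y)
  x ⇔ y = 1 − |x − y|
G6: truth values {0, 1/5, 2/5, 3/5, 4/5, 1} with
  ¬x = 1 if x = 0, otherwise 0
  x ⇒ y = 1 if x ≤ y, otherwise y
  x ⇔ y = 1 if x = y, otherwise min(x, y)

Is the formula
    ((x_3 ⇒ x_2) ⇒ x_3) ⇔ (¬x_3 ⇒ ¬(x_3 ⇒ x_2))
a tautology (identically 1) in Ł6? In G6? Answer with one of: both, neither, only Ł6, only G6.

In Ł6: every assignment gives 1 — tautology.
In G6: at x_2 = 1/5, x_3 = 1/5 the value is 1/5 — not a tautology.

only Ł6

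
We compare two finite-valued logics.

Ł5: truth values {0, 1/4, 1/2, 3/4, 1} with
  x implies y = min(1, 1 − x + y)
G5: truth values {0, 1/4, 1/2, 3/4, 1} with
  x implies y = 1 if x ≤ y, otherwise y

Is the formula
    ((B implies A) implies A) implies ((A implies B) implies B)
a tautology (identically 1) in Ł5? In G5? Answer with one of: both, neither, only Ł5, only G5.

In Ł5: every assignment gives 1 — tautology.
In G5: at A = 0, B = 1/4 the value is 1/4 — not a tautology.

only Ł5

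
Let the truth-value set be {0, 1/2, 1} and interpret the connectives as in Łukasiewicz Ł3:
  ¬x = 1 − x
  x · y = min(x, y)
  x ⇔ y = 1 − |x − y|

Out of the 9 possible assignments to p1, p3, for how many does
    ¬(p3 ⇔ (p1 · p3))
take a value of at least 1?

1

p1 = 0, p3 = 0 ↦ 0  <
p1 = 0, p3 = 1/2 ↦ 1/2  <
p1 = 0, p3 = 1 ↦ 1  ≥
p1 = 1/2, p3 = 0 ↦ 0  <
p1 = 1/2, p3 = 1/2 ↦ 0  <
p1 = 1/2, p3 = 1 ↦ 1/2  <
p1 = 1, p3 = 0 ↦ 0  <
p1 = 1, p3 = 1/2 ↦ 0  <
p1 = 1, p3 = 1 ↦ 0  <
So 1 of the 9 assignments meets the threshold.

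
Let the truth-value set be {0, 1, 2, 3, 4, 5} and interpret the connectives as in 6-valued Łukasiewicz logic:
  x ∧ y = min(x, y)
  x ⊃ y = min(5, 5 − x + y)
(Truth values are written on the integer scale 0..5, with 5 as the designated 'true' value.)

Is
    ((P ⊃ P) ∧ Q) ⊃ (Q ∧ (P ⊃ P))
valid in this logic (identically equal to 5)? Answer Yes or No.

Yes

At P = 2, Q = 1, for instance:
P ⊃ P = 2 ⊃ 2 = 5
(P ⊃ P) ∧ Q = 5 ∧ 1 = 1
Q ∧ (P ⊃ P) = 1 ∧ 5 = 1
((P ⊃ P) ∧ Q) ⊃ (Q ∧ (P ⊃ P)) = 1 ⊃ 1 = 5
and checking the remaining 35 assignments likewise gives ≥ 5 in every case.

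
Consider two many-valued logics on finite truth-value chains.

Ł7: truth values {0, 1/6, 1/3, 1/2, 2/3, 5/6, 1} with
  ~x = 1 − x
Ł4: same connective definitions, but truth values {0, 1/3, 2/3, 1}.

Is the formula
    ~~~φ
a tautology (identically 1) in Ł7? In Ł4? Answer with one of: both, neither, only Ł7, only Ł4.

neither

In Ł7: at φ = 1/6 the value is 5/6 — not a tautology.
In Ł4: at φ = 1/3 the value is 2/3 — not a tautology.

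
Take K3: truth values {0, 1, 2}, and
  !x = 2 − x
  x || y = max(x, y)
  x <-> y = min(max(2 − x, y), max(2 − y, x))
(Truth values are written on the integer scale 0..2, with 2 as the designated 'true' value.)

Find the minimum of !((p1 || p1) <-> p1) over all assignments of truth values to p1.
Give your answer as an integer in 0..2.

0

Take p1 = 0:
p1 || p1 = 0 || 0 = 0
(p1 || p1) <-> p1 = 0 <-> 0 = 2
!((p1 || p1) <-> p1) = !2 = 0
No assignment yields a value below 0, so this is the minimum.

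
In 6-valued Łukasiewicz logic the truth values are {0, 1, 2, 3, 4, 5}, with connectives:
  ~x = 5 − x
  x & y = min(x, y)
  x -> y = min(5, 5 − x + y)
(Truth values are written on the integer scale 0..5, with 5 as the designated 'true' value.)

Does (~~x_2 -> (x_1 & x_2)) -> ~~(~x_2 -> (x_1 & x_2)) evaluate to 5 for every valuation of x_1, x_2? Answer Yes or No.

Counterexample: take x_1 = 0, x_2 = 0.
~x_2 = ~0 = 5
~~x_2 = ~5 = 0
x_1 & x_2 = 0 & 0 = 0
~~x_2 -> (x_1 & x_2) = 0 -> 0 = 5
~x_2 = ~0 = 5
x_1 & x_2 = 0 & 0 = 0
~x_2 -> (x_1 & x_2) = 5 -> 0 = 0
~(~x_2 -> (x_1 & x_2)) = ~0 = 5
~~(~x_2 -> (x_1 & x_2)) = ~5 = 0
(~~x_2 -> (x_1 & x_2)) -> ~~(~x_2 -> (x_1 & x_2)) = 5 -> 0 = 0
This gives 0 ≠ 5.

No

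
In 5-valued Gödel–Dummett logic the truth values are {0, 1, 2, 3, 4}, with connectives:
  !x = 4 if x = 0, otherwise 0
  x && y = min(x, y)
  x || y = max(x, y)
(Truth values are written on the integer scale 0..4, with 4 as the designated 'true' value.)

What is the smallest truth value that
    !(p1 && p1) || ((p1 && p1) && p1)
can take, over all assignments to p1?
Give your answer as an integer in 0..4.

Take p1 = 1:
p1 && p1 = 1 && 1 = 1
!(p1 && p1) = !1 = 0
p1 && p1 = 1 && 1 = 1
(p1 && p1) && p1 = 1 && 1 = 1
!(p1 && p1) || ((p1 && p1) && p1) = 0 || 1 = 1
No assignment yields a value below 1, so this is the minimum.

1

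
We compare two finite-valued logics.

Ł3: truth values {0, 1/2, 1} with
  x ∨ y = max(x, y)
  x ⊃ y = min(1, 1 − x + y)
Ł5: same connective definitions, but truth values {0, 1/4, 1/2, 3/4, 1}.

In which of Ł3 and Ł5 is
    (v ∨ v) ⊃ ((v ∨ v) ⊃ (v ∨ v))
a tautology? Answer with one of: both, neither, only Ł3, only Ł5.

In Ł3: every assignment gives 1 — tautology.
In Ł5: every assignment gives 1 — tautology.

both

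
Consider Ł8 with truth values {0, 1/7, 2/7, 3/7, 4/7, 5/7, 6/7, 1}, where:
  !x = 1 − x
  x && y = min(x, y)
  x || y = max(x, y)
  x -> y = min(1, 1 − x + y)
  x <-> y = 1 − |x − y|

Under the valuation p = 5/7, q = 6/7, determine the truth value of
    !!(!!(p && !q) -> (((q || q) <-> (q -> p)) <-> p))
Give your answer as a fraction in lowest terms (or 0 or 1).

1

!q = !6/7 = 1/7
p && !q = 5/7 && 1/7 = 1/7
!(p && !q) = !1/7 = 6/7
!!(p && !q) = !6/7 = 1/7
q || q = 6/7 || 6/7 = 6/7
q -> p = 6/7 -> 5/7 = 6/7
(q || q) <-> (q -> p) = 6/7 <-> 6/7 = 1
((q || q) <-> (q -> p)) <-> p = 1 <-> 5/7 = 5/7
!!(p && !q) -> (((q || q) <-> (q -> p)) <-> p) = 1/7 -> 5/7 = 1
!(!!(p && !q) -> (((q || q) <-> (q -> p)) <-> p)) = !1 = 0
!!(!!(p && !q) -> (((q || q) <-> (q -> p)) <-> p)) = !0 = 1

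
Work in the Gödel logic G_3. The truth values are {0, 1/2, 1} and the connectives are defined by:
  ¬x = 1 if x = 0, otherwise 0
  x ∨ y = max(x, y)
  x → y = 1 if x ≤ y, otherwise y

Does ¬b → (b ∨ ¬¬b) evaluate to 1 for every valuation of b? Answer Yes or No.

Counterexample: take b = 0.
¬b = ¬0 = 1
¬b = ¬0 = 1
¬¬b = ¬1 = 0
b ∨ ¬¬b = 0 ∨ 0 = 0
¬b → (b ∨ ¬¬b) = 1 → 0 = 0
This gives 0 ≠ 1.

No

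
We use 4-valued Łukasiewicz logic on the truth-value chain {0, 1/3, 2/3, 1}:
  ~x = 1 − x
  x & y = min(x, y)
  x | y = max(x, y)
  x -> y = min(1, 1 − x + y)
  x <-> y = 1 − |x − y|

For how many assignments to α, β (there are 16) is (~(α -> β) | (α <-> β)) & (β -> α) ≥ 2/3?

α = 0, β = 0 ↦ 1  ≥
α = 0, β = 1/3 ↦ 2/3  ≥
α = 0, β = 2/3 ↦ 1/3  <
α = 0, β = 1 ↦ 0  <
α = 1/3, β = 0 ↦ 2/3  ≥
α = 1/3, β = 1/3 ↦ 1  ≥
α = 1/3, β = 2/3 ↦ 2/3  ≥
α = 1/3, β = 1 ↦ 1/3  <
α = 2/3, β = 0 ↦ 2/3  ≥
α = 2/3, β = 1/3 ↦ 2/3  ≥
α = 2/3, β = 2/3 ↦ 1  ≥
α = 2/3, β = 1 ↦ 2/3  ≥
α = 1, β = 0 ↦ 1  ≥
α = 1, β = 1/3 ↦ 2/3  ≥
α = 1, β = 2/3 ↦ 2/3  ≥
α = 1, β = 1 ↦ 1  ≥
So 13 of the 16 assignments meet the threshold.

13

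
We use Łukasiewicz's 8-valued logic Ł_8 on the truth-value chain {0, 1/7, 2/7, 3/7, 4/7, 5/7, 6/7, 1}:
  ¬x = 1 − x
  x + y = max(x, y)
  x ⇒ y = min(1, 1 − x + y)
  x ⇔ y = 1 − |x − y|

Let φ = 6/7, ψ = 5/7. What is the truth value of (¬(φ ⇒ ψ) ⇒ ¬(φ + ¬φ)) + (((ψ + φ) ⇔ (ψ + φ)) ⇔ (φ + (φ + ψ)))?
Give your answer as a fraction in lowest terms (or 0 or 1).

φ ⇒ ψ = 6/7 ⇒ 5/7 = 6/7
¬(φ ⇒ ψ) = ¬6/7 = 1/7
¬φ = ¬6/7 = 1/7
φ + ¬φ = 6/7 + 1/7 = 6/7
¬(φ + ¬φ) = ¬6/7 = 1/7
¬(φ ⇒ ψ) ⇒ ¬(φ + ¬φ) = 1/7 ⇒ 1/7 = 1
ψ + φ = 5/7 + 6/7 = 6/7
ψ + φ = 5/7 + 6/7 = 6/7
(ψ + φ) ⇔ (ψ + φ) = 6/7 ⇔ 6/7 = 1
φ + ψ = 6/7 + 5/7 = 6/7
φ + (φ + ψ) = 6/7 + 6/7 = 6/7
((ψ + φ) ⇔ (ψ + φ)) ⇔ (φ + (φ + ψ)) = 1 ⇔ 6/7 = 6/7
(¬(φ ⇒ ψ) ⇒ ¬(φ + ¬φ)) + (((ψ + φ) ⇔ (ψ + φ)) ⇔ (φ + (φ + ψ))) = 1 + 6/7 = 1

1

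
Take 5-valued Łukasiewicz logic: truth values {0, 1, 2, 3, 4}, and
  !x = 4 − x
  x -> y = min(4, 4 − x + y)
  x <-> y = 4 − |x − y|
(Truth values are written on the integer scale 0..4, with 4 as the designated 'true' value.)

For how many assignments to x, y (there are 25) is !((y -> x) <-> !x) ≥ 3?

11

value 4: 6 assignments (counts)
value 3: 5 assignments (counts)
value 2: 6 assignments
value 1: 5 assignments
value 0: 3 assignments
So 11 of the 25 assignments meet the threshold.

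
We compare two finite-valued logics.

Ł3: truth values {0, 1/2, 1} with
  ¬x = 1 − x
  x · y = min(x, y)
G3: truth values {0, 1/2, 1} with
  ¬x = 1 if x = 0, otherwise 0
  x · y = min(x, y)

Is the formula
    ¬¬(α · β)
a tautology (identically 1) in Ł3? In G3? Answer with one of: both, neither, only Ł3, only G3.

neither

In Ł3: at α = 0, β = 0 the value is 0 — not a tautology.
In G3: at α = 0, β = 0 the value is 0 — not a tautology.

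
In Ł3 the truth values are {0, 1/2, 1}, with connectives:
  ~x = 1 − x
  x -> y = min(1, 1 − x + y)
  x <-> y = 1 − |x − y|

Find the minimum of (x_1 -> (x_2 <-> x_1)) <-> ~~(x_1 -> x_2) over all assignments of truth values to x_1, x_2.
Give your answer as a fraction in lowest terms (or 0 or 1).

Take x_1 = 1/2, x_2 = 0:
x_2 <-> x_1 = 0 <-> 1/2 = 1/2
x_1 -> (x_2 <-> x_1) = 1/2 -> 1/2 = 1
x_1 -> x_2 = 1/2 -> 0 = 1/2
~(x_1 -> x_2) = ~1/2 = 1/2
~~(x_1 -> x_2) = ~1/2 = 1/2
(x_1 -> (x_2 <-> x_1)) <-> ~~(x_1 -> x_2) = 1 <-> 1/2 = 1/2
No assignment yields a value below 1/2, so this is the minimum.

1/2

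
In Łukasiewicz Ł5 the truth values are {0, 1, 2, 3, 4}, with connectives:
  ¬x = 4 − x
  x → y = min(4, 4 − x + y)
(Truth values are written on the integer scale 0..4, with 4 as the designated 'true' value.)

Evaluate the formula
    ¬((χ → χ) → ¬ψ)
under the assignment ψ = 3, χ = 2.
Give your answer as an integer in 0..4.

χ → χ = 2 → 2 = 4
¬ψ = ¬3 = 1
(χ → χ) → ¬ψ = 4 → 1 = 1
¬((χ → χ) → ¬ψ) = ¬1 = 3

3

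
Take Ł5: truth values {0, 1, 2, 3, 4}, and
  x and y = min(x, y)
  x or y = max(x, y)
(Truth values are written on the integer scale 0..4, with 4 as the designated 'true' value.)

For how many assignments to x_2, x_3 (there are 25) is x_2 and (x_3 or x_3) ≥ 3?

4

value 4: 1 assignment (counts)
value 3: 3 assignments (counts)
value 2: 5 assignments
value 1: 7 assignments
value 0: 9 assignments
So 4 of the 25 assignments meet the threshold.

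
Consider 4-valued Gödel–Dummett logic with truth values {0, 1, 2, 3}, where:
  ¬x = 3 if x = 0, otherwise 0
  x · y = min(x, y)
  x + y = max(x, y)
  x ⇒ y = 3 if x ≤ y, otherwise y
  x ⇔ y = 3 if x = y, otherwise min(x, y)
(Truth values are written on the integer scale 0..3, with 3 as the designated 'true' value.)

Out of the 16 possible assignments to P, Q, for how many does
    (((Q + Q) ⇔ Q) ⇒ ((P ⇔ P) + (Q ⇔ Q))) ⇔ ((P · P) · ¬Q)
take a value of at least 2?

P = 0, Q = 0 ↦ 0  <
P = 0, Q = 1 ↦ 0  <
P = 0, Q = 2 ↦ 0  <
P = 0, Q = 3 ↦ 0  <
P = 1, Q = 0 ↦ 1  <
P = 1, Q = 1 ↦ 0  <
P = 1, Q = 2 ↦ 0  <
P = 1, Q = 3 ↦ 0  <
P = 2, Q = 0 ↦ 2  ≥
P = 2, Q = 1 ↦ 0  <
P = 2, Q = 2 ↦ 0  <
P = 2, Q = 3 ↦ 0  <
P = 3, Q = 0 ↦ 3  ≥
P = 3, Q = 1 ↦ 0  <
P = 3, Q = 2 ↦ 0  <
P = 3, Q = 3 ↦ 0  <
So 2 of the 16 assignments meet the threshold.

2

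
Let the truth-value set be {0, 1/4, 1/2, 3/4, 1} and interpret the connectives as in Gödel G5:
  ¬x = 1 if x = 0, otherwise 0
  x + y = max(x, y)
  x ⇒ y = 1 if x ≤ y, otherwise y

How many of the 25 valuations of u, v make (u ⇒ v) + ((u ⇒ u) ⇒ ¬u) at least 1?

15

value 1: 15 assignments (counts)
value 3/4: 1 assignment
value 1/2: 2 assignments
value 1/4: 3 assignments
value 0: 4 assignments
So 15 of the 25 assignments meet the threshold.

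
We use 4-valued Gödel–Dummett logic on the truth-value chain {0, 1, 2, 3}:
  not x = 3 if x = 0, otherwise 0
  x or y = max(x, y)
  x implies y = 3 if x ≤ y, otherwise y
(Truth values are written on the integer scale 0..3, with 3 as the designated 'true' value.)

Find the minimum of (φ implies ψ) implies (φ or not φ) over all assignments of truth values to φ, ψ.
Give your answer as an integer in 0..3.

1

Take φ = 1, ψ = 1:
φ implies ψ = 1 implies 1 = 3
not φ = not 1 = 0
φ or not φ = 1 or 0 = 1
(φ implies ψ) implies (φ or not φ) = 3 implies 1 = 1
No assignment yields a value below 1, so this is the minimum.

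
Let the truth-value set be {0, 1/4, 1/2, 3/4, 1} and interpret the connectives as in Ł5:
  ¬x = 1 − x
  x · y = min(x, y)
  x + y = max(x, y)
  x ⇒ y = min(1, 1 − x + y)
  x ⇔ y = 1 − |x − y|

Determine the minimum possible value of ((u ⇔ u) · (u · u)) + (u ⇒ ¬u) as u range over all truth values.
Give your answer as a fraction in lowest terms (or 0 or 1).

3/4

Take u = 3/4:
u ⇔ u = 3/4 ⇔ 3/4 = 1
u · u = 3/4 · 3/4 = 3/4
(u ⇔ u) · (u · u) = 1 · 3/4 = 3/4
¬u = ¬3/4 = 1/4
u ⇒ ¬u = 3/4 ⇒ 1/4 = 1/2
((u ⇔ u) · (u · u)) + (u ⇒ ¬u) = 3/4 + 1/2 = 3/4
No assignment yields a value below 3/4, so this is the minimum.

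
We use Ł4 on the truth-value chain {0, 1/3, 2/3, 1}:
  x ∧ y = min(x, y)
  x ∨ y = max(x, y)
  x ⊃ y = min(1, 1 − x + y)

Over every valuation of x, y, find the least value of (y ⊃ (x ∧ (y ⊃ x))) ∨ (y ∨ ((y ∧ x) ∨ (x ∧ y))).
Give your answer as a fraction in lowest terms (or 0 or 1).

Take x = 0, y = 1/3:
y ⊃ x = 1/3 ⊃ 0 = 2/3
x ∧ (y ⊃ x) = 0 ∧ 2/3 = 0
y ⊃ (x ∧ (y ⊃ x)) = 1/3 ⊃ 0 = 2/3
y ∧ x = 1/3 ∧ 0 = 0
x ∧ y = 0 ∧ 1/3 = 0
(y ∧ x) ∨ (x ∧ y) = 0 ∨ 0 = 0
y ∨ ((y ∧ x) ∨ (x ∧ y)) = 1/3 ∨ 0 = 1/3
(y ⊃ (x ∧ (y ⊃ x))) ∨ (y ∨ ((y ∧ x) ∨ (x ∧ y))) = 2/3 ∨ 1/3 = 2/3
No assignment yields a value below 2/3, so this is the minimum.

2/3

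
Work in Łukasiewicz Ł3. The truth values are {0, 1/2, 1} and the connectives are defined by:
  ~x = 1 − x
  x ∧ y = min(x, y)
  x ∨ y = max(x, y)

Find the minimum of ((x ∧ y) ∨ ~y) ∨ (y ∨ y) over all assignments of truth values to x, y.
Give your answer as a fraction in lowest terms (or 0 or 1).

Take x = 0, y = 1/2:
x ∧ y = 0 ∧ 1/2 = 0
~y = ~1/2 = 1/2
(x ∧ y) ∨ ~y = 0 ∨ 1/2 = 1/2
y ∨ y = 1/2 ∨ 1/2 = 1/2
((x ∧ y) ∨ ~y) ∨ (y ∨ y) = 1/2 ∨ 1/2 = 1/2
No assignment yields a value below 1/2, so this is the minimum.

1/2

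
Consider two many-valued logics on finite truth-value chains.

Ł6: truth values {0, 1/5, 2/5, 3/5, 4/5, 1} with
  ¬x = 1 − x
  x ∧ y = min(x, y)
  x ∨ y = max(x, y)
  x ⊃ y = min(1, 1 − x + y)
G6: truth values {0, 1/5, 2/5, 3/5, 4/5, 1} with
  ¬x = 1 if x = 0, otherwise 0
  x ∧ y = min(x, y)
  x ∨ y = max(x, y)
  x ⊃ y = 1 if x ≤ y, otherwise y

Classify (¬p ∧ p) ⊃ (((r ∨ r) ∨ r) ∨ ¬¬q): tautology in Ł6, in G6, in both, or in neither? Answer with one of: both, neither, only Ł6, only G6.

In Ł6: at p = 1/5, q = 0, r = 0 the value is 4/5 — not a tautology.
In G6: every assignment gives 1 — tautology.

only G6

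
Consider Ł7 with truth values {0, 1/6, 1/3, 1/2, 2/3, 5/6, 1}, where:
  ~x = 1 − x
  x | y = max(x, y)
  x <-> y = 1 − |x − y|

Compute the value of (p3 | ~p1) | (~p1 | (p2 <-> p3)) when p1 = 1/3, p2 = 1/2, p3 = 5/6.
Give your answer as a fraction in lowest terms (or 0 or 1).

5/6

~p1 = ~1/3 = 2/3
p3 | ~p1 = 5/6 | 2/3 = 5/6
~p1 = ~1/3 = 2/3
p2 <-> p3 = 1/2 <-> 5/6 = 2/3
~p1 | (p2 <-> p3) = 2/3 | 2/3 = 2/3
(p3 | ~p1) | (~p1 | (p2 <-> p3)) = 5/6 | 2/3 = 5/6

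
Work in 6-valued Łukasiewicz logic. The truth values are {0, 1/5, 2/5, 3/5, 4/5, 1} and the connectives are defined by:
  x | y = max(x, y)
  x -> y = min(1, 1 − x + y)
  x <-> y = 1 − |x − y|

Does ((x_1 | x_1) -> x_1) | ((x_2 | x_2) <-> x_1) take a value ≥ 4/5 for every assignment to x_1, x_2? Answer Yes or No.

At x_1 = 3/5, x_2 = 3/5, for instance:
x_1 | x_1 = 3/5 | 3/5 = 3/5
(x_1 | x_1) -> x_1 = 3/5 -> 3/5 = 1
x_2 | x_2 = 3/5 | 3/5 = 3/5
(x_2 | x_2) <-> x_1 = 3/5 <-> 3/5 = 1
((x_1 | x_1) -> x_1) | ((x_2 | x_2) <-> x_1) = 1 | 1 = 1
and checking the remaining 35 assignments likewise gives ≥ 4/5 in every case.

Yes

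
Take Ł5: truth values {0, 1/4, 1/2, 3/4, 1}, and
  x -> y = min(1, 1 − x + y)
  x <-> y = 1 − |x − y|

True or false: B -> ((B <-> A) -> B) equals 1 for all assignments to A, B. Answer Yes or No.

Yes

At A = 1/2, B = 1, for instance:
B <-> A = 1 <-> 1/2 = 1/2
(B <-> A) -> B = 1/2 -> 1 = 1
B -> ((B <-> A) -> B) = 1 -> 1 = 1
and checking the remaining 24 assignments likewise gives ≥ 1 in every case.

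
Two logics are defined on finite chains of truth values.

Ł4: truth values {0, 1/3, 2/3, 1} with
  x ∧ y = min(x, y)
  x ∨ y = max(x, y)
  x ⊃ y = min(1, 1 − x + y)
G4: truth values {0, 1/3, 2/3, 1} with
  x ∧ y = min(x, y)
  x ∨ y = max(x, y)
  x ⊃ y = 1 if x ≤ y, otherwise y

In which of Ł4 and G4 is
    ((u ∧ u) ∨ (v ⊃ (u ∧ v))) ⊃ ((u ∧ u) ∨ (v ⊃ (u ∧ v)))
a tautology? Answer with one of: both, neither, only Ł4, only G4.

both

In Ł4: every assignment gives 1 — tautology.
In G4: every assignment gives 1 — tautology.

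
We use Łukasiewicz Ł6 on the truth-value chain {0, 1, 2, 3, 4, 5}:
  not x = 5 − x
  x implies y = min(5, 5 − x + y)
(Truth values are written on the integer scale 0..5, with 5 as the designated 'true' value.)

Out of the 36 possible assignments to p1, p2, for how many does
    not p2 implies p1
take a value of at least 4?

26

value 5: 21 assignments (counts)
value 4: 5 assignments (counts)
value 3: 4 assignments
value 2: 3 assignments
value 1: 2 assignments
value 0: 1 assignment
So 26 of the 36 assignments meet the threshold.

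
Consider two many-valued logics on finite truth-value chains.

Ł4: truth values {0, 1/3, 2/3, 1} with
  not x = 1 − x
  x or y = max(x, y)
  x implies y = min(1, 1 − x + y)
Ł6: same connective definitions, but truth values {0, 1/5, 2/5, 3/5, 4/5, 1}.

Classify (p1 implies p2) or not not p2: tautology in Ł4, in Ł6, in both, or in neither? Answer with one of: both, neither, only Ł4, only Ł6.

neither

In Ł4: at p1 = 1/3, p2 = 0 the value is 2/3 — not a tautology.
In Ł6: at p1 = 1/5, p2 = 0 the value is 4/5 — not a tautology.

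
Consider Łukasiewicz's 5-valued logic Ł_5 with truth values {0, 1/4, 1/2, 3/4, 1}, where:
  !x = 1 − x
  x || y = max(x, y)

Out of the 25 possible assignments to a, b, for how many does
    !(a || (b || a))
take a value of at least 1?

1

value 1: 1 assignment (counts)
value 3/4: 3 assignments
value 1/2: 5 assignments
value 1/4: 7 assignments
value 0: 9 assignments
So 1 of the 25 assignments meets the threshold.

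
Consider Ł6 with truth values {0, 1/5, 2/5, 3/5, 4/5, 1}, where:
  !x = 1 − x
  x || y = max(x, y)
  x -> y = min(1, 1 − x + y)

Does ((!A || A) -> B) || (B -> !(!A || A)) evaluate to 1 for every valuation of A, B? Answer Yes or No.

No

Counterexample: take A = 0, B = 1/5.
!A = !0 = 1
!A || A = 1 || 0 = 1
(!A || A) -> B = 1 -> 1/5 = 1/5
!A = !0 = 1
!A || A = 1 || 0 = 1
!(!A || A) = !1 = 0
B -> !(!A || A) = 1/5 -> 0 = 4/5
((!A || A) -> B) || (B -> !(!A || A)) = 1/5 || 4/5 = 4/5
This gives 4/5 ≠ 1.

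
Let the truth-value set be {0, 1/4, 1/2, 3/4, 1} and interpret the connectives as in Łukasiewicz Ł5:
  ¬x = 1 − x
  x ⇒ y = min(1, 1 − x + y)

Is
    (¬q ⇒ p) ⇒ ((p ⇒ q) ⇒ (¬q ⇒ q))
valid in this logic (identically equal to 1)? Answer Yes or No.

At p = 1/4, q = 0, for instance:
¬q = ¬0 = 1
¬q ⇒ p = 1 ⇒ 1/4 = 1/4
p ⇒ q = 1/4 ⇒ 0 = 3/4
¬q ⇒ q = 1 ⇒ 0 = 0
(p ⇒ q) ⇒ (¬q ⇒ q) = 3/4 ⇒ 0 = 1/4
(¬q ⇒ p) ⇒ ((p ⇒ q) ⇒ (¬q ⇒ q)) = 1/4 ⇒ 1/4 = 1
and checking the remaining 24 assignments likewise gives ≥ 1 in every case.

Yes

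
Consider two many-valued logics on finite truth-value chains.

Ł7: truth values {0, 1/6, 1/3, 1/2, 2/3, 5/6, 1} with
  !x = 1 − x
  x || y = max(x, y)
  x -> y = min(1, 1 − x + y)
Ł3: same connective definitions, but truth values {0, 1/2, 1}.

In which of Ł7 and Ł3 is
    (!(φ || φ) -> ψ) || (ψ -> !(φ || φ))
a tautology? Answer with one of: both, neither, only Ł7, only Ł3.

both

In Ł7: every assignment gives 1 — tautology.
In Ł3: every assignment gives 1 — tautology.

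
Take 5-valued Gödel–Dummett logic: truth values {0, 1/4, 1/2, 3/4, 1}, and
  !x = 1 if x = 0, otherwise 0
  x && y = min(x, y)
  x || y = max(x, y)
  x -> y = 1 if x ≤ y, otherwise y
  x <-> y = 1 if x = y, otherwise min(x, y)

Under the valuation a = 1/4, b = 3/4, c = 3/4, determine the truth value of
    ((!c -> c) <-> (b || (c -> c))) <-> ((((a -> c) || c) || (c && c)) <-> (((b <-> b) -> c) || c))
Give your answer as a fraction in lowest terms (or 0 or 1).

3/4

!c = !3/4 = 0
!c -> c = 0 -> 3/4 = 1
c -> c = 3/4 -> 3/4 = 1
b || (c -> c) = 3/4 || 1 = 1
(!c -> c) <-> (b || (c -> c)) = 1 <-> 1 = 1
a -> c = 1/4 -> 3/4 = 1
(a -> c) || c = 1 || 3/4 = 1
c && c = 3/4 && 3/4 = 3/4
((a -> c) || c) || (c && c) = 1 || 3/4 = 1
b <-> b = 3/4 <-> 3/4 = 1
(b <-> b) -> c = 1 -> 3/4 = 3/4
((b <-> b) -> c) || c = 3/4 || 3/4 = 3/4
(((a -> c) || c) || (c && c)) <-> (((b <-> b) -> c) || c) = 1 <-> 3/4 = 3/4
((!c -> c) <-> (b || (c -> c))) <-> ((((a -> c) || c) || (c && c)) <-> (((b <-> b) -> c) || c)) = 1 <-> 3/4 = 3/4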